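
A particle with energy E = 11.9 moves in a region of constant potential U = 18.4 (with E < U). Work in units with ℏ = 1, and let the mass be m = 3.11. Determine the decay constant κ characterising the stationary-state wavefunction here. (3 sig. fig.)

κ = 6.36

Since E < U the TISE in this region is ψ'' = κ²ψ with κ = √(2m(U − E))/ℏ.
κ = √(2 × 3.11 × 6.5) = 6.358.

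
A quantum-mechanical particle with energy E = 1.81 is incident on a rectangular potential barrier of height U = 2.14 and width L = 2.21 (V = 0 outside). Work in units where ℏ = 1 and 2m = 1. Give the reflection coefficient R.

E < U: inside the barrier ψ ∝ e^{±κx} with κ = √(2m(U − E))/ℏ = 0.5745.
κL = 1.270, sinh(κL) = 1.639.
Matching ψ, ψ′ at both faces gives T = [1 + U² sinh²(κL) / (4E(U − E))]⁻¹ = 1/6.150 = 0.163.
R = 1 − T = 0.837.

R = 0.837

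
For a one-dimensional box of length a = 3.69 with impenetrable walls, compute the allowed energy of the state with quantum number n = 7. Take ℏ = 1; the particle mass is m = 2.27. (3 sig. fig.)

The infinite-well eigenfunctions ψ_n = √(2/a) sin(nπx/a) vanish at both walls, giving E_n = n²π²ℏ²/(2ma²).
E_7 = 7² × π² / (2 × 2.27 × 3.69²) = 7.823.

E = 7.82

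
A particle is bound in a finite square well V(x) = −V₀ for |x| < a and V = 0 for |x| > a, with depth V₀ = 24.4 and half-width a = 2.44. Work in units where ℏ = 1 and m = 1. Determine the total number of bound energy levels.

The dimensionless depth is z₀ = a√(2mV₀)/ℏ = 2.44 × √(48.80) = 17.05.
The even/odd transcendental equations gain one root per π/2 in z₀, giving N = 1 + ⌊2z₀/π⌋ = 1 + ⌊10.85⌋ = 11.

N = 11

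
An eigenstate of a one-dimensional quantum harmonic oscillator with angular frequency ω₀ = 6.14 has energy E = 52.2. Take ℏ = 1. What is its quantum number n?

Invert E_n = (n + ½)ℏω₀: n = E/ℏω₀ − ½ = 8.002, so n = 8.

n = 8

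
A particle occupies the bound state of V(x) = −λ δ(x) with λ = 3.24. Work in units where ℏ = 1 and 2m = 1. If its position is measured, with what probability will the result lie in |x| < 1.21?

The normalised bound state is ψ = √κ e^{−κ|x|} with κ = mλ/ℏ² = 1.620.
P(|x| < d) = ∫_{−d}^{d} κ e^{−2κ|x|} dx = 1 − e^{−2κd} = 1 − e^{−3.920} = 0.9802.

P = 0.980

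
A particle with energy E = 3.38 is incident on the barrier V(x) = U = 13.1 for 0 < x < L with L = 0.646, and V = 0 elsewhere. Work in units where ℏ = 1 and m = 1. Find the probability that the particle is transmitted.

Since E < U the interior solution is evanescent with decay constant κ = √(2m(U − E))/ℏ = 4.409.
κL = 2.848, sinh(κL) = 8.600.
The exact tunnelling result is T⁻¹ = 1 + U² sinh²(κL) / [4E(U − E)] = 97.58, so T = 0.0102.

T = 0.0102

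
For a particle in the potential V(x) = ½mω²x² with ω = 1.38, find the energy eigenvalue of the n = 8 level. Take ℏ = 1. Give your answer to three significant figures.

The oscillator eigenvalues are E_n = ℏω(n + ½), so E_8 = 1.38 × 8.5 = 11.73.

E = 11.7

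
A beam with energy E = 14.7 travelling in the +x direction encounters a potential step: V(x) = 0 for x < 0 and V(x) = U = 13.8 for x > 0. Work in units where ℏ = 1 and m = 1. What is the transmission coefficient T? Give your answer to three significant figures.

The wavenumbers are k₁ = √(2mE)/ℏ = 5.422 on the left and k₂ = √(2m(E − U))/ℏ = 1.342 on the right.
Matching ψ and ψ′ at x = 0 gives r = (k₁ − k₂)/(k₁ + k₂), so R = r² = 0.3640 and T = 1 − R = 0.6360.

T = 0.636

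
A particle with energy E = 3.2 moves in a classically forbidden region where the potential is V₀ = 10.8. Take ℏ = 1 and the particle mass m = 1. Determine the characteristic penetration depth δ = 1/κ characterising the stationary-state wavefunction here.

Since E < V₀ the TISE in this region is ψ'' = κ²ψ with κ = √(2m(V₀ − E))/ℏ.
κ = √(2 × 1 × 7.6) = 3.899. The penetration depth is δ = 1/κ = 0.256.

δ = 0.256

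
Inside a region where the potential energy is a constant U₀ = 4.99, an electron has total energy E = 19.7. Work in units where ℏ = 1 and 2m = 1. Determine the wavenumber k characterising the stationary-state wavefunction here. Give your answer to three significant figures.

With E > U₀ the solution is oscillatory, ψ ∝ e^{±ikx} with k = √(2m(E − U₀))/ℏ.
k = √(2 × 0.5 × 14.71) = 3.835.

k = 3.84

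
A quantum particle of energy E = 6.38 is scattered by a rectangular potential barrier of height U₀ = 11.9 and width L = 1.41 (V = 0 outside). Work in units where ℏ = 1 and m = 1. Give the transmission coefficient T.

T = 0.000339

Since E < U₀ the interior solution is evanescent with decay constant κ = √(2m(U₀ − E))/ℏ = 3.323.
κL = 4.685, sinh(κL) = 54.15.
The exact tunnelling result is T⁻¹ = 1 + U₀² sinh²(κL) / [4E(U₀ − E)] = 2948, so T = 0.000339.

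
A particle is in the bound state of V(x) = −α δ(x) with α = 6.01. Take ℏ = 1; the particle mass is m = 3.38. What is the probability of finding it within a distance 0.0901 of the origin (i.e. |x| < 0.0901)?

P = 0.974

The normalised bound state is ψ = √κ e^{−κ|x|} with κ = mα/ℏ² = 20.31.
P(|x| < d) = ∫_{−d}^{d} κ e^{−2κ|x|} dx = 1 − e^{−2κd} = 1 − e^{−3.661} = 0.9743.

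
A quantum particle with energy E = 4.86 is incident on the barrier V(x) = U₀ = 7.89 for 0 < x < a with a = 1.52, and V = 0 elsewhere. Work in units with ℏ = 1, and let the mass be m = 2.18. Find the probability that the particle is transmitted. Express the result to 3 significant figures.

T = 0.0000602

E < U₀: inside the barrier ψ ∝ e^{±κx} with κ = √(2m(U₀ − E))/ℏ = 3.635.
κa = 5.525, sinh(κa) = 125.4.
Matching ψ, ψ′ at both faces gives T = [1 + U₀² sinh²(κa) / (4E(U₀ − E))]⁻¹ = 1/16620 = 0.0000602.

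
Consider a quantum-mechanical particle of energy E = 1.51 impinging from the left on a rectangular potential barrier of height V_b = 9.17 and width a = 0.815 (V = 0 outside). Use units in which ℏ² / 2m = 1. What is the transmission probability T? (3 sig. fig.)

T = 0.0241

E < V_b: inside the barrier ψ ∝ e^{±κx} with κ = √(2m(V_b − E))/ℏ = 2.768.
κa = 2.256, sinh(κa) = 4.718.
Matching ψ, ψ′ at both faces gives T = [1 + V_b² sinh²(κa) / (4E(V_b − E))]⁻¹ = 1/41.46 = 0.0241.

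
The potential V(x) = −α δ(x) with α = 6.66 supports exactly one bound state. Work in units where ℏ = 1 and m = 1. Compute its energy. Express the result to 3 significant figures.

For x ≠ 0 the bound state is ψ ∝ e^{−κ|x|}; integrating the TISE across the delta gives the cusp condition 2κ = 2mα/ℏ², so κ = 6.660.
Then E = −ℏ²κ²/(2m) = −mα²/(2ℏ²) = -22.18.

E = -22.2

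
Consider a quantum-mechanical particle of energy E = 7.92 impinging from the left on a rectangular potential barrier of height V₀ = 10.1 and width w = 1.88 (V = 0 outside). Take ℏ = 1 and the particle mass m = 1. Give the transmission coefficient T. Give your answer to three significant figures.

T = 0.00105

E < V₀: inside the barrier ψ ∝ e^{±κx} with κ = √(2m(V₀ − E))/ℏ = 2.088.
κw = 3.926, sinh(κw) = 25.33.
The exact tunnelling result is T⁻¹ = 1 + V₀² sinh²(κw) / [4E(V₀ − E)] = 948.8, so T = 0.00105.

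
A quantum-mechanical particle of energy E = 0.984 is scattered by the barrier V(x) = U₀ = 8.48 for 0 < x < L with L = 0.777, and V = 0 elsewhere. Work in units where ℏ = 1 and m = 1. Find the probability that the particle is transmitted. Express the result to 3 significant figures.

Since E < U₀ the interior solution is evanescent with decay constant κ = √(2m(U₀ − E))/ℏ = 3.872.
κL = 3.009, sinh(κL) = 10.10.
Matching ψ, ψ′ at both faces gives T = [1 + U₀² sinh²(κL) / (4E(U₀ − E))]⁻¹ = 1/249.8 = 0.00400.

T = 0.00400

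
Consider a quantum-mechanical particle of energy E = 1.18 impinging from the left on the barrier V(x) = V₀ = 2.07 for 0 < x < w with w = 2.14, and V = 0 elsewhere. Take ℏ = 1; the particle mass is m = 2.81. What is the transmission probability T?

T = 0.000273

Since E < V₀ the interior solution is evanescent with decay constant κ = √(2m(V₀ − E))/ℏ = 2.236.
κw = 4.786, sinh(κw) = 59.91.
Matching ψ, ψ′ at both faces gives T = [1 + V₀² sinh²(κw) / (4E(V₀ − E))]⁻¹ = 1/3662 = 0.000273.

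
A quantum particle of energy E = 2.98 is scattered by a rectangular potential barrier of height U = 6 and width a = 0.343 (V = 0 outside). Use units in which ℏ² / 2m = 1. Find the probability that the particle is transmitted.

T = 0.715

E < U: inside the barrier ψ ∝ e^{±κx} with κ = √(2m(U − E))/ℏ = 1.738.
κa = 0.5961, sinh(κa) = 0.6320.
The exact tunnelling result is T⁻¹ = 1 + U² sinh²(κa) / [4E(U − E)] = 1.399, so T = 0.715.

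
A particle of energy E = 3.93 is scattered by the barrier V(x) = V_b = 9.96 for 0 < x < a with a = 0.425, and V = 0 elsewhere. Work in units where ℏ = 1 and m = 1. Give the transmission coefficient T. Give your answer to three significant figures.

T = 0.182

E < V_b: inside the barrier ψ ∝ e^{±κx} with κ = √(2m(V_b − E))/ℏ = 3.473.
κa = 1.476, sinh(κa) = 2.073.
The exact tunnelling result is T⁻¹ = 1 + V_b² sinh²(κa) / [4E(V_b − E)] = 5.498, so T = 0.182.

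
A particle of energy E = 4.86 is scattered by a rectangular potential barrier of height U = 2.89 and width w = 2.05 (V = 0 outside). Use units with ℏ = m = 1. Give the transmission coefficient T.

T = 0.877

E > U: inside the barrier k₂ = √(2m(E − U))/ℏ = 1.985, k₂w = 4.069.
T = [1 + U² sin²(k₂w) / (4E(E − U))]⁻¹ = 1/1.140 = 0.877.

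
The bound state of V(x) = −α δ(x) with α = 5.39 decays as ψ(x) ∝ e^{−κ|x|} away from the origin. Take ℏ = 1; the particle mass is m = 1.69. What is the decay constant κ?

Integrating the TISE across x = 0 gives the cusp condition ψ'(0⁺) − ψ'(0⁻) = −(2mα/ℏ²)ψ(0).
With ψ ∝ e^{−κ|x|} this yields −2κ = −2mα/ℏ², so κ = mα/ℏ² = 9.109.

κ = 9.11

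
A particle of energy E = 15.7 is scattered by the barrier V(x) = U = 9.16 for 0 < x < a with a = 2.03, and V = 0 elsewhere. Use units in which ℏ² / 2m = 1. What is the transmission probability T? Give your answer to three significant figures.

T = 0.861

Above the barrier the interior wavenumber is k₂ = √(2m(E − U))/ℏ = 2.557, giving phase k₂a = 5.191.
T = [1 + U² sin²(k₂a) / (4E(E − U))]⁻¹ = 1/1.161 = 0.861.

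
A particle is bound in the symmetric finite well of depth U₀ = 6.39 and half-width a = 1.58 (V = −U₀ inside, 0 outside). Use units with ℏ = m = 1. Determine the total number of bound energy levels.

N = 4

The dimensionless depth is z₀ = a√(2mU₀)/ℏ = 1.58 × √(12.78) = 5.648.
A new bound state (alternating even/odd) appears each time z₀ passes a multiple of π/2, so N = ⌊2z₀/π⌋ + 1 = ⌊3.596⌋ + 1 = 4.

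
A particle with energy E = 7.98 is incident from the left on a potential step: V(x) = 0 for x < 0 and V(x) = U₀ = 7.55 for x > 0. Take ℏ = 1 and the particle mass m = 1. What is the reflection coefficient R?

R = 0.388

The wavenumbers are k₁ = √(2mE)/ℏ = 3.995 on the left and k₂ = √(2m(E − U₀))/ℏ = 0.9274 on the right.
Continuity of ψ and ψ′ at the step yields the reflection amplitude r = (k₁ − k₂)/(k₁ + k₂) = 0.6232; thus R = |r|² = 0.3884, T = 0.6116.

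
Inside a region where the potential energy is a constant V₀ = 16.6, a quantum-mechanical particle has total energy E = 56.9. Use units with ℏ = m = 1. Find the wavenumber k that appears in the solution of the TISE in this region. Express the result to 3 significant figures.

With E > V₀ the solution is oscillatory, ψ ∝ e^{±ikx} with k = √(2m(E − V₀))/ℏ.
k = √(2 × 1 × 40.3) = 8.978.

k = 8.98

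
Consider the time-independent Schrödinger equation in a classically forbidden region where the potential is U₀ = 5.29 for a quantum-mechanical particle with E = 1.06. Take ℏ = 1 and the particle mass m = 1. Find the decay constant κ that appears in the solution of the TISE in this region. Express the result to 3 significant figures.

Since E < U₀ the TISE in this region is ψ'' = κ²ψ with κ = √(2m(U₀ − E))/ℏ.
κ = √(2 × 1 × 4.23) = 2.909.

κ = 2.91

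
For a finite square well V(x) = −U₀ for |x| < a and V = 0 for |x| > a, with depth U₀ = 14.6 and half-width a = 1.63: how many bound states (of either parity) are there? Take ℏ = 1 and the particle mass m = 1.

The dimensionless depth is z₀ = a√(2mU₀)/ℏ = 1.63 × √(29.20) = 8.808.
A new bound state (alternating even/odd) appears each time z₀ passes a multiple of π/2, so N = ⌊2z₀/π⌋ + 1 = ⌊5.607⌋ + 1 = 6.

N = 6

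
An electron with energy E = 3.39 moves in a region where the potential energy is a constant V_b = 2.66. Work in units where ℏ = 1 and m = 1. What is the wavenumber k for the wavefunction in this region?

k = 1.21

With E > V_b the solution is oscillatory, ψ ∝ e^{±ikx} with k = √(2m(E − V_b))/ℏ.
k = √(2 × 1 × 0.73) = 1.208.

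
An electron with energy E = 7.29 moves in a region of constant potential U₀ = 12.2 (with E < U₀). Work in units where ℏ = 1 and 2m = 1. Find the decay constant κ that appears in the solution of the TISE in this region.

Since E < U₀ the TISE in this region is ψ'' = κ²ψ with κ = √(2m(U₀ − E))/ℏ.
κ = √(2 × 0.5 × 4.91) = 2.216.

κ = 2.22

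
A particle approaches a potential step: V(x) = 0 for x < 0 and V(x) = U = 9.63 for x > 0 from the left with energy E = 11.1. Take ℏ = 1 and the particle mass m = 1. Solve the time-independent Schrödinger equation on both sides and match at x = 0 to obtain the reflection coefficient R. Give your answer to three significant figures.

On each side the TISE gives plane waves with k = √(2m(E − V))/ℏ: k₁ = √(2·1·11.1) = 4.712, k₂ = √(2·1·1.47) = 1.715.
Matching ψ and ψ′ at x = 0 gives r = (k₁ − k₂)/(k₁ + k₂), so R = r² = 0.2175 and T = 1 − R = 0.7825.

R = 0.218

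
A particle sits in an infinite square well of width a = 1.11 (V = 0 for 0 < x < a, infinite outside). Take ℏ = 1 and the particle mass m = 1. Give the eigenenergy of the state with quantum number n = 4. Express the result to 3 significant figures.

Requiring ψ(0) = ψ(a) = 0 quantises k = nπ/a, hence E_n = ℏ²k²/2m = n²π²ℏ²/(2ma²).
E_4 = 4² × π² / (2 × 1 × 1.11²) = 64.08.

E = 64.1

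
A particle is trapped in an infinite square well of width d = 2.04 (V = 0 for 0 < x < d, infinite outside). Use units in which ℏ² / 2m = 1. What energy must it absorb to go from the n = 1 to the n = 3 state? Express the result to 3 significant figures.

ΔE = 19.0

E_n = n²π²ℏ²/(2md²), so ΔE = (3² − 1²) π²ℏ²/(2md²).
ΔE = 8 × π² / (2 × 0.5 × 2.04²) = 18.97.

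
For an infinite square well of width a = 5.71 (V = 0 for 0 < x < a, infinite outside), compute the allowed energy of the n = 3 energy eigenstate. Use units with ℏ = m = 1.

E = 1.36

Requiring ψ(0) = ψ(a) = 0 quantises k = nπ/a, hence E_n = ℏ²k²/2m = n²π²ℏ²/(2ma²).
E_3 = 3² × π² / (2 × 1 × 5.71²) = 1.362.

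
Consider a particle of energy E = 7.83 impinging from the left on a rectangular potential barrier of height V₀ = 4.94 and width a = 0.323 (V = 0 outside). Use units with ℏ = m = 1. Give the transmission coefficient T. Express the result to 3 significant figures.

T = 0.883

E > V₀: inside the barrier k₂ = √(2m(E − V₀))/ℏ = 2.404, k₂a = 0.7765.
Matching at both interfaces gives T⁻¹ = 1 + V₀² sin²(k₂a) / [4E(E − V₀)] = 1.132, hence T = 0.883.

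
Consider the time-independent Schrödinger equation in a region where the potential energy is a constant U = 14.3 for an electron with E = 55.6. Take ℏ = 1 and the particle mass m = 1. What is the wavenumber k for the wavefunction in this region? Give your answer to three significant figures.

With E > U the solution is oscillatory, ψ ∝ e^{±ikx} with k = √(2m(E − U))/ℏ.
k = √(2 × 1 × 41.3) = 9.088.

k = 9.09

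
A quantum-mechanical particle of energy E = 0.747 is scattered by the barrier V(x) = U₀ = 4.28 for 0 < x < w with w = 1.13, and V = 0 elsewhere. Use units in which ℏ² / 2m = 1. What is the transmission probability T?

Since E < U₀ the interior solution is evanescent with decay constant κ = √(2m(U₀ − E))/ℏ = 1.880.
κw = 2.124, sinh(κw) = 4.122.
Matching ψ, ψ′ at both faces gives T = [1 + U₀² sinh²(κw) / (4E(U₀ − E))]⁻¹ = 1/30.49 = 0.0328.

T = 0.0328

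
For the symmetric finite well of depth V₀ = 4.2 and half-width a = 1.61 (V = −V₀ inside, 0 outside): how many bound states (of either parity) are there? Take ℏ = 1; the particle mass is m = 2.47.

N = 5

The dimensionless depth is z₀ = a√(2mV₀)/ℏ = 1.61 × √(20.75) = 7.334.
The even/odd transcendental equations gain one root per π/2 in z₀, giving N = 1 + ⌊2z₀/π⌋ = 1 + ⌊4.669⌋ = 5.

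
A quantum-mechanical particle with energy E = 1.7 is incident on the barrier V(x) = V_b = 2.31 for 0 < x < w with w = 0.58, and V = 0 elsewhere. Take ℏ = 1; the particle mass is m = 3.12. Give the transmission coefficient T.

T = 0.287

Since E < V_b the interior solution is evanescent with decay constant κ = √(2m(V_b − E))/ℏ = 1.951.
κw = 1.132, sinh(κw) = 1.389.
The exact tunnelling result is T⁻¹ = 1 + V_b² sinh²(κw) / [4E(V_b − E)] = 3.482, so T = 0.287.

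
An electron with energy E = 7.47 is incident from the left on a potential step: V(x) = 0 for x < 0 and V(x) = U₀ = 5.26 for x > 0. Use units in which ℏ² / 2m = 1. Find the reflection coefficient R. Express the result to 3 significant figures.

The wavenumbers are k₁ = √(2mE)/ℏ = 2.733 on the left and k₂ = √(2m(E − U₀))/ℏ = 1.487 on the right.
Matching ψ and ψ′ at x = 0 gives r = (k₁ − k₂)/(k₁ + k₂), so R = r² = 0.08726 and T = 1 − R = 0.9127.

R = 0.0873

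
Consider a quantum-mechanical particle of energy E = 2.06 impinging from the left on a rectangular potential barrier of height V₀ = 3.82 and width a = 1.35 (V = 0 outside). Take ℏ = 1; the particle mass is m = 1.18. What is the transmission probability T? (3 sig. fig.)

Since E < V₀ the interior solution is evanescent with decay constant κ = √(2m(V₀ − E))/ℏ = 2.038.
κa = 2.751, sinh(κa) = 7.800.
The exact tunnelling result is T⁻¹ = 1 + V₀² sinh²(κa) / [4E(V₀ − E)] = 62.22, so T = 0.0161.

T = 0.0161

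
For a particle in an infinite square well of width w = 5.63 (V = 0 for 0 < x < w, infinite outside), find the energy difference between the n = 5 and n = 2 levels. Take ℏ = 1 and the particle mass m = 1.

E_n = n²π²ℏ²/(2mw²), so ΔE = (5² − 2²) π²ℏ²/(2mw²).
ΔE = 21 × π² / (2 × 1 × 5.63²) = 3.269.

ΔE = 3.27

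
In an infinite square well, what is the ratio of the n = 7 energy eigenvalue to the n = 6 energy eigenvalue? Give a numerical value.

1.36111

E_n = n²π²ℏ²/(2mL²) so the ratio is n₂²/n₁² = 49/36 = 1.36111.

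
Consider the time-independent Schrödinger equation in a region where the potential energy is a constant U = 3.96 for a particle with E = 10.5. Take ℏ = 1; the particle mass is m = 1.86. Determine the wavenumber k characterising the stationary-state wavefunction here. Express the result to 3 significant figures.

k = 4.93

With E > U the solution is oscillatory, ψ ∝ e^{±ikx} with k = √(2m(E − U))/ℏ.
k = √(2 × 1.86 × 6.54) = 4.932.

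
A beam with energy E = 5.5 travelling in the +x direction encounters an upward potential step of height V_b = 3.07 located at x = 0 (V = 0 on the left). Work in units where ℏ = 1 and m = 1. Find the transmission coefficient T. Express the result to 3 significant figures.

On each side the TISE gives plane waves with k = √(2m(E − V))/ℏ: k₁ = √(2·1·5.5) = 3.317, k₂ = √(2·1·2.43) = 2.205.
Matching ψ and ψ′ at x = 0 gives r = (k₁ − k₂)/(k₁ + k₂), so R = r² = 0.04057 and T = 1 − R = 0.9594.

T = 0.959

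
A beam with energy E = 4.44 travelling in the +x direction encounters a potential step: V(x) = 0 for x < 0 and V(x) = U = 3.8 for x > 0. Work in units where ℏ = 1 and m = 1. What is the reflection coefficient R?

On each side the TISE gives plane waves with k = √(2m(E − V))/ℏ: k₁ = √(2·1·4.44) = 2.980, k₂ = √(2·1·0.64) = 1.131.
Continuity of ψ and ψ′ at the step yields the reflection amplitude r = (k₁ − k₂)/(k₁ + k₂) = 0.4496; thus R = |r|² = 0.2022, T = 0.7978.

R = 0.202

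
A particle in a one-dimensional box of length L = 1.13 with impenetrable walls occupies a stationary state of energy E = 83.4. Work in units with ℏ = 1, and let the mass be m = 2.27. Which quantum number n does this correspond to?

For an infinite well E_n = n²π²ℏ²/(2mL²), so n = (L/πℏ)√(2mE).
n = (1.13/π) × √(2 × 2.27 × 83.4) = 6.999 → n = 7.

n = 7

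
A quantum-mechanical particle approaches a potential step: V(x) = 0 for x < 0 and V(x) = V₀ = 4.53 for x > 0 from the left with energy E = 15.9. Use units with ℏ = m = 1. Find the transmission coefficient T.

The wavenumbers are k₁ = √(2mE)/ℏ = 5.639 on the left and k₂ = √(2m(E − V₀))/ℏ = 4.769 on the right.
Continuity of ψ and ψ′ at the step yields the reflection amplitude r = (k₁ − k₂)/(k₁ + k₂) = 0.08364; thus R = |r|² = 0.006996, T = 0.9930.

T = 0.993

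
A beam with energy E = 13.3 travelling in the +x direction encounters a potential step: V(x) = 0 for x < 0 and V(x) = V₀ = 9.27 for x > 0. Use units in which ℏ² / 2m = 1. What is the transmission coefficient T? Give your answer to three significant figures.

On each side the TISE gives plane waves with k = √(2m(E − V))/ℏ: k₁ = √(2·½·13.3) = 3.647, k₂ = √(2·½·4.03) = 2.007.
Continuity of ψ and ψ′ at the step yields the reflection amplitude r = (k₁ − k₂)/(k₁ + k₂) = 0.2899; thus R = |r|² = 0.08406, T = 0.9159.

T = 0.916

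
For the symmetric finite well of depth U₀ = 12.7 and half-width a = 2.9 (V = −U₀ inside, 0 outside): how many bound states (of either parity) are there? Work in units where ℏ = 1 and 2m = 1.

N = 7

The dimensionless depth is z₀ = a√(2mU₀)/ℏ = 2.9 × √(12.70) = 10.33.
A new bound state (alternating even/odd) appears each time z₀ passes a multiple of π/2, so N = ⌊2z₀/π⌋ + 1 = ⌊6.579⌋ + 1 = 7.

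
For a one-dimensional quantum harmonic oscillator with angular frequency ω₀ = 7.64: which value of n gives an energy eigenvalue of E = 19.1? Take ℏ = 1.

n = 2

Invert E_n = (n + ½)ℏω₀: n = E/ℏω₀ − ½ = 2.000, so n = 2.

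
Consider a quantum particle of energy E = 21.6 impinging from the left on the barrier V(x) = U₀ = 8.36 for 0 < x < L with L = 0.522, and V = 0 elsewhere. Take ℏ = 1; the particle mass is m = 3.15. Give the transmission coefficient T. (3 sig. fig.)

T = 0.943

E > U₀: inside the barrier k₂ = √(2m(E − U₀))/ℏ = 9.133, k₂L = 4.767.
T = [1 + U₀² sin²(k₂L) / (4E(E − U₀))]⁻¹ = 1/1.061 = 0.943.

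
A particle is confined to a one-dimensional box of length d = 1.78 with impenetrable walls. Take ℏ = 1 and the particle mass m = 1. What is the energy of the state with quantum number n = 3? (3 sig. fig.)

E = 14.0

Requiring ψ(0) = ψ(d) = 0 quantises k = nπ/d, hence E_n = ℏ²k²/2m = n²π²ℏ²/(2md²).
E_3 = 3² × π² / (2 × 1 × 1.78²) = 14.02.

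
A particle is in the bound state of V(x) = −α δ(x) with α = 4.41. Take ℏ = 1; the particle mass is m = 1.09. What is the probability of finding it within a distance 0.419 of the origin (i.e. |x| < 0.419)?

P = 0.982

The normalised bound state is ψ = √κ e^{−κ|x|} with κ = mα/ℏ² = 4.807.
P(|x| < d) = ∫_{−d}^{d} κ e^{−2κ|x|} dx = 1 − e^{−2κd} = 1 − e^{−4.028} = 0.9822.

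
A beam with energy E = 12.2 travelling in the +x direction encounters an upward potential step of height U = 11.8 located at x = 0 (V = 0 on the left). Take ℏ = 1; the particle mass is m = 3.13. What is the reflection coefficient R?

On each side the TISE gives plane waves with k = √(2m(E − V))/ℏ: k₁ = √(2·3.13·12.2) = 8.739, k₂ = √(2·3.13·0.4) = 1.582.
Continuity of ψ and ψ′ at the step yields the reflection amplitude r = (k₁ − k₂)/(k₁ + k₂) = 0.6934; thus R = |r|² = 0.4808, T = 0.5192.

R = 0.481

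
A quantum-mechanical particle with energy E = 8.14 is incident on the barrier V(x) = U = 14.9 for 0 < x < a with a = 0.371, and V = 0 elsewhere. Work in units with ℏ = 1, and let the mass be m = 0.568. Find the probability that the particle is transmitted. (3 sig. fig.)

T = 0.400

Since E < U the interior solution is evanescent with decay constant κ = √(2m(U − E))/ℏ = 2.771.
κa = 1.028, sinh(κa) = 1.219.
The exact tunnelling result is T⁻¹ = 1 + U² sinh²(κa) / [4E(U − E)] = 2.499, so T = 0.400.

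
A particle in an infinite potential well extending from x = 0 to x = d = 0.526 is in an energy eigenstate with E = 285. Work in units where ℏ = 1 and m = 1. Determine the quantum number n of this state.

For an infinite well E_n = n²π²ℏ²/(2md²), so n = (d/πℏ)√(2mE).
n = (0.526/π) × √(2 × 1 × 285) = 3.997 → n = 4.

n = 4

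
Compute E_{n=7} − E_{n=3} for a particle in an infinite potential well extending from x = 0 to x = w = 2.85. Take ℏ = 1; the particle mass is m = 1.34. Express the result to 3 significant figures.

E_n = n²π²ℏ²/(2mw²), so ΔE = (7² − 3²) π²ℏ²/(2mw²).
ΔE = 40 × π² / (2 × 1.34 × 2.85²) = 18.14.

ΔE = 18.1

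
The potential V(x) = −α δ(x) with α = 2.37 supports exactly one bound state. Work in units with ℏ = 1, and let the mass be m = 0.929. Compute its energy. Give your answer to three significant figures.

E = -2.61

For x ≠ 0 the bound state is ψ ∝ e^{−κ|x|}; integrating the TISE across the delta gives the cusp condition 2κ = 2mα/ℏ², so κ = 2.202.
Then E = −ℏ²κ²/(2m) = −mα²/(2ℏ²) = -2.609.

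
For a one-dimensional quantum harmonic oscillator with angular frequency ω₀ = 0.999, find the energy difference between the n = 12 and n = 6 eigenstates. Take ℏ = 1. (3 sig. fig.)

ΔE = 5.99

E_n = ℏω₀(n + ½), so ΔE = (12 − 6) ℏω₀ = 6 × 0.999 = 5.994.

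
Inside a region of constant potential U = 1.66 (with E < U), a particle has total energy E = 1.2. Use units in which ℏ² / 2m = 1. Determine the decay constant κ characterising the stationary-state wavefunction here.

κ = 0.678

Since E < U the TISE in this region is ψ'' = κ²ψ with κ = √(2m(U − E))/ℏ.
κ = √(2 × 0.5 × 0.46) = 0.6782.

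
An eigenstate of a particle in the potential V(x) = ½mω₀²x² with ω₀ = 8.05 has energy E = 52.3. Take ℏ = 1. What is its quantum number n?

E_n = ℏω₀(n + ½) ⇒ n = E/(ℏω₀) − ½ = 52.3/8.05 − 0.5 = 5.997 → n = 6.

n = 6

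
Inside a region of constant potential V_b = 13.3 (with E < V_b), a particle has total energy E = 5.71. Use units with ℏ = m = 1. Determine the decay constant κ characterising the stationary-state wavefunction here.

Since E < V_b the TISE in this region is ψ'' = κ²ψ with κ = √(2m(V_b − E))/ℏ.
κ = √(2 × 1 × 7.59) = 3.896.

κ = 3.90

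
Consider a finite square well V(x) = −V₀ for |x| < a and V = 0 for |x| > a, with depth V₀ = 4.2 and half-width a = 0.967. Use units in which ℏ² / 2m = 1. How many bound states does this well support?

N = 2

The dimensionless depth is z₀ = a√(2mV₀)/ℏ = 0.967 × √(4.200) = 1.982.
A new bound state (alternating even/odd) appears each time z₀ passes a multiple of π/2, so N = ⌊2z₀/π⌋ + 1 = ⌊1.262⌋ + 1 = 2.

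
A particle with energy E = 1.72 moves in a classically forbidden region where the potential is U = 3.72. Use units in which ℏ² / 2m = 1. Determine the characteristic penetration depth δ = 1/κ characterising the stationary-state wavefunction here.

δ = 0.707

Since E < U the TISE in this region is ψ'' = κ²ψ with κ = √(2m(U − E))/ℏ.
κ = √(2 × 0.5 × 2) = 1.414. The penetration depth is δ = 1/κ = 0.707.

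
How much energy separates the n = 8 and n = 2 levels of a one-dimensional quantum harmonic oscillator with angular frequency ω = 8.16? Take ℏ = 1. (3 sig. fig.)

ΔE = 49.0

E_n = ℏω(n + ½), so ΔE = (8 − 2) ℏω = 6 × 8.16 = 48.96.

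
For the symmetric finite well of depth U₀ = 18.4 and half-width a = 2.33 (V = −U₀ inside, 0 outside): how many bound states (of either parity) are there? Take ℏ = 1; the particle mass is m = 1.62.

The dimensionless depth is z₀ = a√(2mU₀)/ℏ = 2.33 × √(59.62) = 17.99.
The even/odd transcendental equations gain one root per π/2 in z₀, giving N = 1 + ⌊2z₀/π⌋ = 1 + ⌊11.45⌋ = 12.

N = 12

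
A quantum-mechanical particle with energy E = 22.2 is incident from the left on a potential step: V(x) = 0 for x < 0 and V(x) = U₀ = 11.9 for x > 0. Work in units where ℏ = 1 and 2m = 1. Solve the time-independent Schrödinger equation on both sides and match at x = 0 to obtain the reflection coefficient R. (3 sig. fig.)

R = 0.0360

On each side the TISE gives plane waves with k = √(2m(E − V))/ℏ: k₁ = √(2·½·22.2) = 4.712, k₂ = √(2·½·10.3) = 3.209.
Matching ψ and ψ′ at x = 0 gives r = (k₁ − k₂)/(k₁ + k₂), so R = r² = 0.03597 and T = 1 − R = 0.9640.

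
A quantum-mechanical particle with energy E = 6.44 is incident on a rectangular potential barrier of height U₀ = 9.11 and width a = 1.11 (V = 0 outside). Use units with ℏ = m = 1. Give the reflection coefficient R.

R = 0.981

E < U₀: inside the barrier ψ ∝ e^{±κx} with κ = √(2m(U₀ − E))/ℏ = 2.311.
κa = 2.565, sinh(κa) = 6.462.
Matching ψ, ψ′ at both faces gives T = [1 + U₀² sinh²(κa) / (4E(U₀ − E))]⁻¹ = 1/51.39 = 0.0195.
R = 1 − T = 0.981.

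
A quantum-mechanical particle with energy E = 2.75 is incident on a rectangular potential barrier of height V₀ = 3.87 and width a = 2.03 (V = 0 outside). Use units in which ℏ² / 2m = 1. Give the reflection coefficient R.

E < V₀: inside the barrier ψ ∝ e^{±κx} with κ = √(2m(V₀ − E))/ℏ = 1.058.
κa = 2.148, sinh(κa) = 4.227.
The exact tunnelling result is T⁻¹ = 1 + V₀² sinh²(κa) / [4E(V₀ − E)] = 22.72, so T = 0.0440.
R = 1 − T = 0.956.

R = 0.956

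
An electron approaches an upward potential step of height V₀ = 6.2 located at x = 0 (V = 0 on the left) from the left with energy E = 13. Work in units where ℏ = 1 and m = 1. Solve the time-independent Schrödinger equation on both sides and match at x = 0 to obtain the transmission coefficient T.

The wavenumbers are k₁ = √(2mE)/ℏ = 5.099 on the left and k₂ = √(2m(E − V₀))/ℏ = 3.688 on the right.
Matching ψ and ψ′ at x = 0 gives r = (k₁ − k₂)/(k₁ + k₂), so R = r² = 0.02579 and T = 1 − R = 0.9742.

T = 0.974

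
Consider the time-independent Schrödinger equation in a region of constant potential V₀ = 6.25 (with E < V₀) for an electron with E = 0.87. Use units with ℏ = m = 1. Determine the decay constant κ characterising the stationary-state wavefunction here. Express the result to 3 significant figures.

Since E < V₀ the TISE in this region is ψ'' = κ²ψ with κ = √(2m(V₀ − E))/ℏ.
κ = √(2 × 1 × 5.38) = 3.280.

κ = 3.28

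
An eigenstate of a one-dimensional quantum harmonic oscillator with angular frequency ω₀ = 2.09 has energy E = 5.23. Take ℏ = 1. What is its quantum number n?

n = 2

Invert E_n = (n + ½)ℏω₀: n = E/ℏω₀ − ½ = 2.002, so n = 2.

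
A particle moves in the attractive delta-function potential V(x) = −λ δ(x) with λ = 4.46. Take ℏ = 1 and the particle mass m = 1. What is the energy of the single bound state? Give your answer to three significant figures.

For x ≠ 0 the bound state is ψ ∝ e^{−κ|x|}; integrating the TISE across the delta gives the cusp condition 2κ = 2mλ/ℏ², so κ = 4.460.
Then E = −ℏ²κ²/(2m) = −mλ²/(2ℏ²) = -9.946.

E = -9.95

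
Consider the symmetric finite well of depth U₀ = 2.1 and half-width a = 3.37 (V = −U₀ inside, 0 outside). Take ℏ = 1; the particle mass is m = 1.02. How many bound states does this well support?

N = 5

Define the well-strength parameter z₀ = (a/ℏ)√(2mU₀) = 3.37 × √(2·1.02·2.1) = 6.975.
A new bound state (alternating even/odd) appears each time z₀ passes a multiple of π/2, so N = ⌊2z₀/π⌋ + 1 = ⌊4.441⌋ + 1 = 5.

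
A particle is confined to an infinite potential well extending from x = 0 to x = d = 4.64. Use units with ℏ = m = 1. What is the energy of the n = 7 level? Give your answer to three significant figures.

Requiring ψ(0) = ψ(d) = 0 quantises k = nπ/d, hence E_n = ℏ²k²/2m = n²π²ℏ²/(2md²).
E_7 = 7² × π² / (2 × 1 × 4.64²) = 11.23.

E = 11.2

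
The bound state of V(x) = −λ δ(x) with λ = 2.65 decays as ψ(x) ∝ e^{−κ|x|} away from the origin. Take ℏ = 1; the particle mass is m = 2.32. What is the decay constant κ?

κ = 6.15

Integrating the TISE across x = 0 gives the cusp condition ψ'(0⁺) − ψ'(0⁻) = −(2mλ/ℏ²)ψ(0).
With ψ ∝ e^{−κ|x|} this yields −2κ = −2mλ/ℏ², so κ = mλ/ℏ² = 6.148.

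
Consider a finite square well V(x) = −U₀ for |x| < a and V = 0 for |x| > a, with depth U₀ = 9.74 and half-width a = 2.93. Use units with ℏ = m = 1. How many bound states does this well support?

N = 9

Define the well-strength parameter z₀ = (a/ℏ)√(2mU₀) = 2.93 × √(2·1·9.74) = 12.93.
A new bound state (alternating even/odd) appears each time z₀ passes a multiple of π/2, so N = ⌊2z₀/π⌋ + 1 = ⌊8.233⌋ + 1 = 9.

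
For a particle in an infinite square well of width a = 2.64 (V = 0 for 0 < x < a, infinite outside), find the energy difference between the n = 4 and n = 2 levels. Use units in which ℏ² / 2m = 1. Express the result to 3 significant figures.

E_n = n²π²ℏ²/(2ma²), so ΔE = (4² − 2²) π²ℏ²/(2ma²).
ΔE = 12 × π² / (2 × 0.5 × 2.64²) = 16.99.

ΔE = 17.0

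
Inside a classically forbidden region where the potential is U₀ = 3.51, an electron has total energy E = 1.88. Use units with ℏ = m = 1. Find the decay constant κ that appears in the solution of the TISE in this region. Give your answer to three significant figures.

κ = 1.81

Since E < U₀ the TISE in this region is ψ'' = κ²ψ with κ = √(2m(U₀ − E))/ℏ.
κ = √(2 × 1 × 1.63) = 1.806.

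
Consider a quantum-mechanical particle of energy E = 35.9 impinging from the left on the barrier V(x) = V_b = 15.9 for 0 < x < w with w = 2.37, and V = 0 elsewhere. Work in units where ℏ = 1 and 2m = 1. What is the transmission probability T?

E > V_b: inside the barrier k₂ = √(2m(E − V_b))/ℏ = 4.472, k₂w = 10.60.
Matching at both interfaces gives T⁻¹ = 1 + V_b² sin²(k₂w) / [4E(E − V_b)] = 1.075, hence T = 0.930.

T = 0.930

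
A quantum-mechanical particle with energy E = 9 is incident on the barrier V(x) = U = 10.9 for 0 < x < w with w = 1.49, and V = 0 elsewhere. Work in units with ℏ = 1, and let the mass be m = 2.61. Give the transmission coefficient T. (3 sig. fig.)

E < U: inside the barrier ψ ∝ e^{±κx} with κ = √(2m(U − E))/ℏ = 3.149.
κw = 4.692, sinh(κw) = 54.55.
Matching ψ, ψ′ at both faces gives T = [1 + U² sinh²(κw) / (4E(U − E))]⁻¹ = 1/5171 = 0.000193.

T = 0.000193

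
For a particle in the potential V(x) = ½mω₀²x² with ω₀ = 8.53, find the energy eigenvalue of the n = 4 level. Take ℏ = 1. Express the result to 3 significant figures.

Using E_n = (n + ½)ℏω₀: E_4 = 4.5 × 8.53 = 38.39.

E = 38.4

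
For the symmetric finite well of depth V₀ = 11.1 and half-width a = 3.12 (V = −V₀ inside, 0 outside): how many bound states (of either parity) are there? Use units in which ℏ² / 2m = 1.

N = 7

The dimensionless depth is z₀ = a√(2mV₀)/ℏ = 3.12 × √(11.10) = 10.39.
A new bound state (alternating even/odd) appears each time z₀ passes a multiple of π/2, so N = ⌊2z₀/π⌋ + 1 = ⌊6.618⌋ + 1 = 7.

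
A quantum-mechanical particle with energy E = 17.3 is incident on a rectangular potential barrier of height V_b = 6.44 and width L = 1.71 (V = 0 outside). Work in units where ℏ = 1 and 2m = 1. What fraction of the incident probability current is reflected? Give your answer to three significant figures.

R = 0.0197

Above the barrier the interior wavenumber is k₂ = √(2m(E − V_b))/ℏ = 3.295, giving phase k₂L = 5.635.
Matching at both interfaces gives T⁻¹ = 1 + V_b² sin²(k₂L) / [4E(E − V_b)] = 1.020, hence T = 0.980.
R = 1 − T = 0.0197.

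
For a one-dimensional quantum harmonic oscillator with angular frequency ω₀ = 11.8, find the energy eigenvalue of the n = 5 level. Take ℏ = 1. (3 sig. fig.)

E = 64.9

The oscillator eigenvalues are E_n = ℏω₀(n + ½), so E_5 = 11.8 × 5.5 = 64.90.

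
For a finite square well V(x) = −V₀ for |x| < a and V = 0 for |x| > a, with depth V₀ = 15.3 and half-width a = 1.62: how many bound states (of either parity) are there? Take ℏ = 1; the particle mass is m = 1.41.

The dimensionless depth is z₀ = a√(2mV₀)/ℏ = 1.62 × √(43.15) = 10.64.
The even/odd transcendental equations gain one root per π/2 in z₀, giving N = 1 + ⌊2z₀/π⌋ = 1 + ⌊6.774⌋ = 7.

N = 7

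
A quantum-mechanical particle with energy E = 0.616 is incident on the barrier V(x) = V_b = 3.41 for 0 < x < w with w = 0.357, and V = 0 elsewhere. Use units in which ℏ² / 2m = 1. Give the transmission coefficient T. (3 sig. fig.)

Since E < V_b the interior solution is evanescent with decay constant κ = √(2m(V_b − E))/ℏ = 1.672.
κw = 0.5967, sinh(κw) = 0.6328.
The exact tunnelling result is T⁻¹ = 1 + V_b² sinh²(κw) / [4E(V_b − E)] = 1.676, so T = 0.597.

T = 0.597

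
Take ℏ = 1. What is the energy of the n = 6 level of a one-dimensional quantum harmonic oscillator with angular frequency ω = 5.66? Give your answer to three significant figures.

E = 36.8

Using E_n = (n + ½)ℏω: E_6 = 6.5 × 5.66 = 36.79.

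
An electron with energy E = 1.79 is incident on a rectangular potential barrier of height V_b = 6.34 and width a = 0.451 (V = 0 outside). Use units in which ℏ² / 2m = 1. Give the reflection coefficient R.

E < V_b: inside the barrier ψ ∝ e^{±κx} with κ = √(2m(V_b − E))/ℏ = 2.133.
κa = 0.9620, sinh(κa) = 1.117.
Matching ψ, ψ′ at both faces gives T = [1 + V_b² sinh²(κa) / (4E(V_b − E))]⁻¹ = 1/2.541 = 0.394.
R = 1 − T = 0.606.

R = 0.606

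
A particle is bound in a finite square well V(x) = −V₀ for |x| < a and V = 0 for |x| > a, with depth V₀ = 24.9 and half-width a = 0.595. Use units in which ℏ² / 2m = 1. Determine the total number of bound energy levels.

The dimensionless depth is z₀ = a√(2mV₀)/ℏ = 0.595 × √(24.90) = 2.969.
The even/odd transcendental equations gain one root per π/2 in z₀, giving N = 1 + ⌊2z₀/π⌋ = 1 + ⌊1.890⌋ = 2.

N = 2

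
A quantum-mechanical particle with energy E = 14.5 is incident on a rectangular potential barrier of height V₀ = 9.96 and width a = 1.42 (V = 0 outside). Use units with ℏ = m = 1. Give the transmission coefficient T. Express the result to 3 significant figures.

Above the barrier the interior wavenumber is k₂ = √(2m(E − V₀))/ℏ = 3.013, giving phase k₂a = 4.279.
Matching at both interfaces gives T⁻¹ = 1 + V₀² sin²(k₂a) / [4E(E − V₀)] = 1.310, hence T = 0.763.

T = 0.763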